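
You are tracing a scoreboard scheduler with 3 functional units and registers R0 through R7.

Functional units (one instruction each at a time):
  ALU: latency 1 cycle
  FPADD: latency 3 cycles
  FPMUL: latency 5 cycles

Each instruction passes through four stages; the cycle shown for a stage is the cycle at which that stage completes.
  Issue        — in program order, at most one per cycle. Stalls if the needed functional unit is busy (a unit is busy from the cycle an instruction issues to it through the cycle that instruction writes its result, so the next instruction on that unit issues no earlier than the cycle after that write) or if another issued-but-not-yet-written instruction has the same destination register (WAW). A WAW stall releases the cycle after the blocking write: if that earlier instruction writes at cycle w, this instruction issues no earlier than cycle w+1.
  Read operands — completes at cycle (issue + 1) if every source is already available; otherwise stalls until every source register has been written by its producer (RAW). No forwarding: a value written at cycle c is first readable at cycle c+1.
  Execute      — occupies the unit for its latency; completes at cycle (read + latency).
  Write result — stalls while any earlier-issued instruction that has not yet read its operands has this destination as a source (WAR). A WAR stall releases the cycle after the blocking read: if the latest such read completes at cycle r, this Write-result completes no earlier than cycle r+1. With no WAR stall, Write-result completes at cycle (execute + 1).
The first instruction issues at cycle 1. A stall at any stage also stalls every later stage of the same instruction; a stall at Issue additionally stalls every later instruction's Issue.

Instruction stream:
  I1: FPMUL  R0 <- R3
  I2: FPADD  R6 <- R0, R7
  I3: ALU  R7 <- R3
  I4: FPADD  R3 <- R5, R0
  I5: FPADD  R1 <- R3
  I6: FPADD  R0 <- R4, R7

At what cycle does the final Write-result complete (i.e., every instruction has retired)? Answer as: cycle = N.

t=1  I1 issues→FPMUL
t=2  I1 reads | I2 issues→FPADD
t=3  I3 issues→ALU
t=4  I3 reads
t=5  I3 exec-done
t=7  I1 exec-done
t=8  I1 writes R0
t=9  I2 reads
t=10  I3 writes R7
t=12  I2 exec-done
t=13  I2 writes R6
t=14  I4 issues→FPADD
t=15  I4 reads
t=18  I4 exec-done
t=19  I4 writes R3
t=20  I5 issues→FPADD
t=21  I5 reads
t=24  I5 exec-done
t=25  I5 writes R1
t=26  I6 issues→FPADD
t=27  I6 reads
t=30  I6 exec-done
t=31  I6 writes R0

cycle = 31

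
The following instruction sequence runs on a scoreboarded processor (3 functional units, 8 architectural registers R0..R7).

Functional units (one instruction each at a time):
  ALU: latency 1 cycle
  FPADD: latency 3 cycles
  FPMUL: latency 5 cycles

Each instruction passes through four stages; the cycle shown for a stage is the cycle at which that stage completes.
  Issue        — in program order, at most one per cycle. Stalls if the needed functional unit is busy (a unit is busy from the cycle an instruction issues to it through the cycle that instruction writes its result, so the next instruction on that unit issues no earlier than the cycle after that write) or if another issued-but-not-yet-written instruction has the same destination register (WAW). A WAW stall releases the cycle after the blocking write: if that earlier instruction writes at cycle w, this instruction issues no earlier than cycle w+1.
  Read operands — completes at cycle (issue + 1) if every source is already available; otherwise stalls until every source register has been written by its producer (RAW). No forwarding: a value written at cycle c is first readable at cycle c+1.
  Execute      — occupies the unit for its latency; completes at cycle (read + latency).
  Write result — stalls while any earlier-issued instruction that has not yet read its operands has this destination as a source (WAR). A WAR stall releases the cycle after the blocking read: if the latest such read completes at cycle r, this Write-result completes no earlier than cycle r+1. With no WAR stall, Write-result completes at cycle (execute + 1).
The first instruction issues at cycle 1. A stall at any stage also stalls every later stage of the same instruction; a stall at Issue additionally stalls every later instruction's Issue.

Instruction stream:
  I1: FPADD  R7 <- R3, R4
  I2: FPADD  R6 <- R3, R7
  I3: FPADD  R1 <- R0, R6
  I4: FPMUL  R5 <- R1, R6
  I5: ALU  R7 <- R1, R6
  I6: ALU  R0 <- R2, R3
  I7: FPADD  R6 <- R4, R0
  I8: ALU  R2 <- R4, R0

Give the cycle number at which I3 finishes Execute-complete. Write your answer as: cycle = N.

I1 -> (1, 2, 5, 6)
I2 -> (7, 8, 11, 12)  // struct: FPADD busy until I1 writes@6
I3 -> (13, 14, 17, 18)  // struct: FPADD busy until I2 writes@12
I4 -> (14, 19, 24, 25)  // RAW R1: wait I3 write@18
I5 -> (15, 19, 20, 21)  // RAW R1: wait I3 write@18
I6 -> (22, 23, 24, 25)  // struct: ALU busy until I5 writes@21
I7 -> (23, 26, 29, 30)  // RAW R0: wait I6 write@25
I8 -> (26, 27, 28, 29)  // struct: ALU busy until I6 writes@25

cycle = 17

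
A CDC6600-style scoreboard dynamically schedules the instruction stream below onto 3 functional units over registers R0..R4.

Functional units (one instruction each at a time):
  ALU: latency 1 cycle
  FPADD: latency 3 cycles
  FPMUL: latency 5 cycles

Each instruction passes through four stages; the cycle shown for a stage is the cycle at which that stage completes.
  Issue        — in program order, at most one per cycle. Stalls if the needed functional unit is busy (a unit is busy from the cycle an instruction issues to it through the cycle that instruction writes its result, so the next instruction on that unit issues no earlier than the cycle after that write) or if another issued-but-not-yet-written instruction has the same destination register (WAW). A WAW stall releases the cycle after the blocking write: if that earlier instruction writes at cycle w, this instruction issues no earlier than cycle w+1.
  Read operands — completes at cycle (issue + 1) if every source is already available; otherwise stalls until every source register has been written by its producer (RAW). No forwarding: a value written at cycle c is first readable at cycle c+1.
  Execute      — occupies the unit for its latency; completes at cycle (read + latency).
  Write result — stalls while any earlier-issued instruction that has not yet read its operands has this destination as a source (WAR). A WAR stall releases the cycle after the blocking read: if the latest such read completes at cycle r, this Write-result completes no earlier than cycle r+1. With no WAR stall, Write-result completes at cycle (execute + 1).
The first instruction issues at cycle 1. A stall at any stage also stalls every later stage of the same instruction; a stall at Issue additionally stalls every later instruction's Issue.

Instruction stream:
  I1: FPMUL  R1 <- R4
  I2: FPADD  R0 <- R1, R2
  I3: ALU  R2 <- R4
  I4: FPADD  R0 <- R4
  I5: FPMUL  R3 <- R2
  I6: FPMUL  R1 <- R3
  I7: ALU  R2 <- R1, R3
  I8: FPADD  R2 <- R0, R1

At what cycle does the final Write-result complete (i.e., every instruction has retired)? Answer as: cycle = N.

cycle = 39

c1: issue I1 (FPMUL)
c2: I1 read-ops | issue I2 (FPADD)
c3: issue I3 (ALU)
c4: I3 read-ops
c5: I3 finished on ALU
c7: I1 finished on FPMUL
c8: I1→R1
c9: I2 read-ops
c10: I3→R2
c12: I2 finished on FPADD
c13: I2→R0
c14: issue I4 (FPADD)
c15: I4 read-ops | issue I5 (FPMUL)
c16: I5 read-ops
c18: I4 finished on FPADD
c19: I4→R0
c21: I5 finished on FPMUL
c22: I5→R3
c23: issue I6 (FPMUL)
c24: I6 read-ops | issue I7 (ALU)
c29: I6 finished on FPMUL
c30: I6→R1
c31: I7 read-ops
c32: I7 finished on ALU
c33: I7→R2
c34: issue I8 (FPADD)
c35: I8 read-ops
c38: I8 finished on FPADD
c39: I8→R2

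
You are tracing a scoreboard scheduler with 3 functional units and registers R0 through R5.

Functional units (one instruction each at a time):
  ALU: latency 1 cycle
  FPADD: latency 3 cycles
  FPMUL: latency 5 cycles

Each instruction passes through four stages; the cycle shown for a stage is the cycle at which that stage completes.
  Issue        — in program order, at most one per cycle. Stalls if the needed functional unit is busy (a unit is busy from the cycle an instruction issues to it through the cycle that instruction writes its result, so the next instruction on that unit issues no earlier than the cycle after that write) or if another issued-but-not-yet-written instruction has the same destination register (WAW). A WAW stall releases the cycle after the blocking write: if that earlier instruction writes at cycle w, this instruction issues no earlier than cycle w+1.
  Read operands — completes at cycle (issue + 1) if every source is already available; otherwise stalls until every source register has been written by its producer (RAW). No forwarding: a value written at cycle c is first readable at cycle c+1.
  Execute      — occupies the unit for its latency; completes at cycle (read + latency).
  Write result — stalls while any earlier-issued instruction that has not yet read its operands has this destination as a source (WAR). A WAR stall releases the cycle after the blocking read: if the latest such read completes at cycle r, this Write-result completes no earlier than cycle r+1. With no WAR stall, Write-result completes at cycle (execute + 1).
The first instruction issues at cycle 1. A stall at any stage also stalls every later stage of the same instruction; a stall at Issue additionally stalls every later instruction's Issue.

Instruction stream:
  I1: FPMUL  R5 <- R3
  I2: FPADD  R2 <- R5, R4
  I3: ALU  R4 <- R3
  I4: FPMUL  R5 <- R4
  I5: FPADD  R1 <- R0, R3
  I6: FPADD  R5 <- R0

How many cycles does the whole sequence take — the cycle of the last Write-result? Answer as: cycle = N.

c1: I1 issues→FPMUL
c2: I1 reads, I2 issues→FPADD
c3: I3 issues→ALU
c4: I3 reads
c5: I3 exec-done
c7: I1 exec-done
c8: I1 writes R5
c9: I2 reads, I4 issues→FPMUL
c10: I3 writes R4
c11: I4 reads
c12: I2 exec-done
c13: I2 writes R2
c14: I5 issues→FPADD
c15: I5 reads
c16: I4 exec-done
c17: I4 writes R5
c18: I5 exec-done
c19: I5 writes R1
c20: I6 issues→FPADD
c21: I6 reads
c24: I6 exec-done
c25: I6 writes R5

cycle = 25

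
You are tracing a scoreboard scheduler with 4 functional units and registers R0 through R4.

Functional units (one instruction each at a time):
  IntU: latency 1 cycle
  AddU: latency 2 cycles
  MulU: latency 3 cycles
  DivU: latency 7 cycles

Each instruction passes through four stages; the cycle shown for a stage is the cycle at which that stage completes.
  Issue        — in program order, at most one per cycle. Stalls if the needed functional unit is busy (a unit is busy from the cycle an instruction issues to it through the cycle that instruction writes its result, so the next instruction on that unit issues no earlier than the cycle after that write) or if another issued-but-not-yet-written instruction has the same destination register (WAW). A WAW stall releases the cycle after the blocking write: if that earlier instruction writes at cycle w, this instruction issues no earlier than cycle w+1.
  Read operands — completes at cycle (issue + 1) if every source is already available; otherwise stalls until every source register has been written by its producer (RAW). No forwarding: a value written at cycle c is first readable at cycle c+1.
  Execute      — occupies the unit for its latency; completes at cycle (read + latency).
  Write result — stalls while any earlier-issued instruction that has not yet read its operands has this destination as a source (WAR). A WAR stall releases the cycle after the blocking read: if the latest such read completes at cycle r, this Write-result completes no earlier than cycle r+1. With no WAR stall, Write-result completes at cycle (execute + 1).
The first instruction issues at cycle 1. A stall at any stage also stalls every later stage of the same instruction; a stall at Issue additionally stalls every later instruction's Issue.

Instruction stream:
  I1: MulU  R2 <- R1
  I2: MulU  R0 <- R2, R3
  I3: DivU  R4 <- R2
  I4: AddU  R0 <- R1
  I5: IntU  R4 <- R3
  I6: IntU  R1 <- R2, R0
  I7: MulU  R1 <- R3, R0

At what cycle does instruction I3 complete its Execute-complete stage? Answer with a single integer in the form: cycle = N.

  I1 | 1 | 2 | 5 | 6
  I2 | 7 | 8 | 11 | 12   struct: MulU busy until I1 writes@6
  I3 | 8 | 9 | 16 | 17
  I4 | 13 | 14 | 16 | 17   WAW R0: wait I2 write@12
  I5 | 18 | 19 | 20 | 21   WAW R4: wait I3 write@17
  I6 | 22 | 23 | 24 | 25   struct: IntU busy until I5 writes@21
  I7 | 26 | 27 | 30 | 31   WAW R1: wait I6 write@25

cycle = 16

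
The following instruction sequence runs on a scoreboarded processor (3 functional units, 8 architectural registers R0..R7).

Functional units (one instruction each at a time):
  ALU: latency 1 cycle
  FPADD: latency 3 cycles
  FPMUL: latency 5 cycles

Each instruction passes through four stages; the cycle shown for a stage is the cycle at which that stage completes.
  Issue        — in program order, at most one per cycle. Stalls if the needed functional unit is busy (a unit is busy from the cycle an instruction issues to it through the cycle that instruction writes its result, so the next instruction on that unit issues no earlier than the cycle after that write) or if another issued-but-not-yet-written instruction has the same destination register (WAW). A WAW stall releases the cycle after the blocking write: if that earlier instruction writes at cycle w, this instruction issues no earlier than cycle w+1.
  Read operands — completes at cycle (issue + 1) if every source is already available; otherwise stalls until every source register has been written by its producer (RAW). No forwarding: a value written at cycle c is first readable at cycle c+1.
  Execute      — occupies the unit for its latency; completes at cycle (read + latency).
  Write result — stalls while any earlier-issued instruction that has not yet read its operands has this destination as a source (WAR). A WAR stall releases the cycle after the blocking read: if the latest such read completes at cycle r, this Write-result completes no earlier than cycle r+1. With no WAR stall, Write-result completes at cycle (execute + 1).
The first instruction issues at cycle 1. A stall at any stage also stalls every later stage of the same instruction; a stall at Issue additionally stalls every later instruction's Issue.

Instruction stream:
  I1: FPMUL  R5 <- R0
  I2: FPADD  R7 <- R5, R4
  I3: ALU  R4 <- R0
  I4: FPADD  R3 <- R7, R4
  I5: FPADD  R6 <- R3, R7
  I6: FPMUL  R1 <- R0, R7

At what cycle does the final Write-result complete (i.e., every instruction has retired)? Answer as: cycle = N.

cycle = 28

t=1  I1→FPMUL
t=2  I1 RO, I2→FPADD
t=3  I3→ALU
t=4  I3 RO
t=5  I3 EX
t=7  I1 EX
t=8  I1 WR R5
t=9  I2 RO
t=10  I3 WR R4
t=12  I2 EX
t=13  I2 WR R7
t=14  I4→FPADD
t=15  I4 RO
t=18  I4 EX
t=19  I4 WR R3
t=20  I5→FPADD
t=21  I5 RO, I6→FPMUL
t=22  I6 RO
t=24  I5 EX
t=25  I5 WR R6
t=27  I6 EX
t=28  I6 WR R1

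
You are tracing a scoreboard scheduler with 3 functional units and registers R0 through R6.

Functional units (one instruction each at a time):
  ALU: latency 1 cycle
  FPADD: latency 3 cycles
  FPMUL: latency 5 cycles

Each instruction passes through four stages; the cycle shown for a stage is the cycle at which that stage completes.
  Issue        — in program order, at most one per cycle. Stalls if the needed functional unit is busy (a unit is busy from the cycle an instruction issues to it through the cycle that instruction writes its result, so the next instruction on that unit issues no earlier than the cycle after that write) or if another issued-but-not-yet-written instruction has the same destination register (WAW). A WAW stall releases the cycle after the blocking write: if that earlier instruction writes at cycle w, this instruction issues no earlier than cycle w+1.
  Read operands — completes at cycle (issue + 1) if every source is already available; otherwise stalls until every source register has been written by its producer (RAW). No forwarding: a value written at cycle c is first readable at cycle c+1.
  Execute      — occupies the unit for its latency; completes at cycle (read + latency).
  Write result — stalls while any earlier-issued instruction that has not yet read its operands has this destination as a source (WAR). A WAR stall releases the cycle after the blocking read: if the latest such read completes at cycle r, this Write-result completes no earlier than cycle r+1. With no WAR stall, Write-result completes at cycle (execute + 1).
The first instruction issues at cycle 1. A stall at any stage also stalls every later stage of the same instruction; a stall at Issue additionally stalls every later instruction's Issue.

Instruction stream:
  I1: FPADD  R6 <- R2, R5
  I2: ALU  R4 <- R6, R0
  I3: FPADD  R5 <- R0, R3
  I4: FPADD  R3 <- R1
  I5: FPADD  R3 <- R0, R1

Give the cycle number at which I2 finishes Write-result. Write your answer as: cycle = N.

1) issue 1, read 2, done 5, write 6
2) issue 2, read 7, done 8, write 9  <RAW R6: wait I1 write@6>
3) issue 7, read 8, done 11, write 12  <struct: FPADD busy until I1 writes@6>
4) issue 13, read 14, done 17, write 18  <struct: FPADD busy until I3 writes@12>
5) issue 19, read 20, done 23, write 24  <struct: FPADD busy until I4 writes@18>

cycle = 9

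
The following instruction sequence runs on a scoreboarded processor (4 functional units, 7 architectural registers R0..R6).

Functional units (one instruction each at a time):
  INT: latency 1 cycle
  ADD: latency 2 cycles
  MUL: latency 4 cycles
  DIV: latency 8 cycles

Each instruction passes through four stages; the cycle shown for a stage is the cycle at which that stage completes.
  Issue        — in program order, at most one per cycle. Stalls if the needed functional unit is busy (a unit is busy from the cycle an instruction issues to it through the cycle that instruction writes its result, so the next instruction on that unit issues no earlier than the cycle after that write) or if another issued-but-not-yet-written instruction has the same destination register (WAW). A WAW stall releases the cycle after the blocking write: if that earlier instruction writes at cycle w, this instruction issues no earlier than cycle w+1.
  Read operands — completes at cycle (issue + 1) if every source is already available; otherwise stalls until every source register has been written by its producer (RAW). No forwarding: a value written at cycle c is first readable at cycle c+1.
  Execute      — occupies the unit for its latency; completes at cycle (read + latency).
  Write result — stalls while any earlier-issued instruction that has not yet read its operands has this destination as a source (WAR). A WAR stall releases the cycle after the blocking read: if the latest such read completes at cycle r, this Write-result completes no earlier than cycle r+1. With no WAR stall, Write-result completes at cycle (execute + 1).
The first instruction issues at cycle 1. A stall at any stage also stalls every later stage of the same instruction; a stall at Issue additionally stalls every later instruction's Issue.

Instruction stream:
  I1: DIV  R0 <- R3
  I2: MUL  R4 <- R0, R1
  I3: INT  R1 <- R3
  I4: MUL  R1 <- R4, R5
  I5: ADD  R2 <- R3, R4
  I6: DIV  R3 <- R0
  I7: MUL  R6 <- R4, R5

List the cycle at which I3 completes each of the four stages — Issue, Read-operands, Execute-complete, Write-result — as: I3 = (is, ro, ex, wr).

I1  is:1  ro:2  ex:10  wr:11
I2  is:2  ro:12  ex:16  wr:17  — RAW R0: wait I1 write@11
I3  is:3  ro:4  ex:5  wr:13  — WAR R1: wait I2 read@12
I4  is:18  ro:19  ex:23  wr:24  — struct: MUL busy until I2 writes@17
I5  is:19  ro:20  ex:22  wr:23
I6  is:20  ro:21  ex:29  wr:30
I7  is:25  ro:26  ex:30  wr:31  — struct: MUL busy until I4 writes@24

I3 = (3, 4, 5, 13)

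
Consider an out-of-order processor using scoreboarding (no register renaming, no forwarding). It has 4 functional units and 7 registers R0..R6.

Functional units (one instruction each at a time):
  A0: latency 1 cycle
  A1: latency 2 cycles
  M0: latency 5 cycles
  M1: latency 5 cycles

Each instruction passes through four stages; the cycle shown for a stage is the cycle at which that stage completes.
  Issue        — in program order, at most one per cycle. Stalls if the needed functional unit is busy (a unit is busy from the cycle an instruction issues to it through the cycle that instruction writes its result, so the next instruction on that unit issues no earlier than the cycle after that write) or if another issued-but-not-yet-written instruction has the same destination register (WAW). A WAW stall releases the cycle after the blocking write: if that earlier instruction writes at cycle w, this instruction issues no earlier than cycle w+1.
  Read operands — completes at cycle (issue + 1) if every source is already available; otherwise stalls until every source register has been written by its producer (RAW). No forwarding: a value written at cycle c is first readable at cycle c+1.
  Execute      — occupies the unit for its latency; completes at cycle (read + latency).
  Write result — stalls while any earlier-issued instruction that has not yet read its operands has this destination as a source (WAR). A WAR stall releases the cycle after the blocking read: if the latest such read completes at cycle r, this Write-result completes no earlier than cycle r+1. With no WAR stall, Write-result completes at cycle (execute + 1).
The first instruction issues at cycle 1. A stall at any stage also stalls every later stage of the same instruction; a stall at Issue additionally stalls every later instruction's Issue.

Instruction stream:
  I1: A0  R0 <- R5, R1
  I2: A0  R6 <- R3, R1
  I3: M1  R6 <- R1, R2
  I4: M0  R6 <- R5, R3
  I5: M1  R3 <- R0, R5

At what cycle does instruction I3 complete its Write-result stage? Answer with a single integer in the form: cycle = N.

  I1 | 1 | 2 | 3 | 4
  I2 | 5 | 6 | 7 | 8   struct: A0 busy until I1 writes@4
  I3 | 9 | 10 | 15 | 16   WAW R6: wait I2 write@8
  I4 | 17 | 18 | 23 | 24   WAW R6: wait I3 write@16
  I5 | 18 | 19 | 24 | 25

cycle = 16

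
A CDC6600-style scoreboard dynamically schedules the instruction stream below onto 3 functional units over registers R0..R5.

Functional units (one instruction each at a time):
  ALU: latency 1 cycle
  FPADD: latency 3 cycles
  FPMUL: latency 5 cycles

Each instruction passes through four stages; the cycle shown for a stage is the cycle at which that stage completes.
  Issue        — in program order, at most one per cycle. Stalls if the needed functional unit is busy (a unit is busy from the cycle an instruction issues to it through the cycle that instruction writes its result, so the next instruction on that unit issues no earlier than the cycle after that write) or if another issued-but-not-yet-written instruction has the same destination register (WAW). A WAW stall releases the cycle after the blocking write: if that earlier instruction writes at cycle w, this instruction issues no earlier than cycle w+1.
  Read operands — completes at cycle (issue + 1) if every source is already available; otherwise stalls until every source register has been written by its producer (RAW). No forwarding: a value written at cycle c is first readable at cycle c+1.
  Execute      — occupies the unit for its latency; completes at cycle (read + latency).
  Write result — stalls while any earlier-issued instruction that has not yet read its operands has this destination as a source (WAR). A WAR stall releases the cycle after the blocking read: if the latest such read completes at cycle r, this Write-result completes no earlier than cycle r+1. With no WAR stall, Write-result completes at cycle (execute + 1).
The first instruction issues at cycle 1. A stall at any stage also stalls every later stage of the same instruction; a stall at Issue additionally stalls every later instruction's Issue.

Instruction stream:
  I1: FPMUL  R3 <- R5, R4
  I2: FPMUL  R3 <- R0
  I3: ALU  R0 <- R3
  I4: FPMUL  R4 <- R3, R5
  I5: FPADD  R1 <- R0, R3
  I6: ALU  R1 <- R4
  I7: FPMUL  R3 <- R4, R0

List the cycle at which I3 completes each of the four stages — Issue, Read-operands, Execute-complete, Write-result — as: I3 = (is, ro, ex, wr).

I3 = (10, 17, 18, 19)

I1  is:1  ro:2  ex:7  wr:8
I2  is:9  ro:10  ex:15  wr:16  — struct: FPMUL busy until I1 writes@8
I3  is:10  ro:17  ex:18  wr:19  — RAW R3: wait I2 write@16
I4  is:17  ro:18  ex:23  wr:24  — struct: FPMUL busy until I2 writes@16
I5  is:18  ro:20  ex:23  wr:24  — RAW R0: wait I3 write@19
I6  is:25  ro:26  ex:27  wr:28  — WAW R1: wait I5 write@24
I7  is:26  ro:27  ex:32  wr:33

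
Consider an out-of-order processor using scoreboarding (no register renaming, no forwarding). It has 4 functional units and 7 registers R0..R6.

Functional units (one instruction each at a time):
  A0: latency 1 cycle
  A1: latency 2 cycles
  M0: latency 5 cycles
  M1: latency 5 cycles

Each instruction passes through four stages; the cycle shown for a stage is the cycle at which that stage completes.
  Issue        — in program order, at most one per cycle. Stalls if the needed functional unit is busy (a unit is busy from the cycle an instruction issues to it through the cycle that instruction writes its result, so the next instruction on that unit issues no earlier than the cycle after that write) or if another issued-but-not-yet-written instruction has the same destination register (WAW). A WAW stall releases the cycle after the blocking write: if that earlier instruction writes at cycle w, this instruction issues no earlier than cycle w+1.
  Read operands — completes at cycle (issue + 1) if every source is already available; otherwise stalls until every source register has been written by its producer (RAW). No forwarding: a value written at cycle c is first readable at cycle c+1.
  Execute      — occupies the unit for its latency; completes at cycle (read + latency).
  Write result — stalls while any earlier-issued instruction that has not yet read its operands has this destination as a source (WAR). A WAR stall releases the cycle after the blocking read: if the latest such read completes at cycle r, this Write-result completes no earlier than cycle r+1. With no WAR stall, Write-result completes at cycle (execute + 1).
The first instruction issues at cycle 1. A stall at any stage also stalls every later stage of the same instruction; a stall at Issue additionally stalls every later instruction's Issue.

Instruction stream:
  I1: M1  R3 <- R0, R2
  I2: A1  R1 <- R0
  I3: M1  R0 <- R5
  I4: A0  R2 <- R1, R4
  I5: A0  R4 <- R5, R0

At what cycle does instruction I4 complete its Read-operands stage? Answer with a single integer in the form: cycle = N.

cycle = 11

  I1 | 1 | 2 | 7 | 8
  I2 | 2 | 3 | 5 | 6
  I3 | 9 | 10 | 15 | 16   struct: M1 busy until I1 writes@8
  I4 | 10 | 11 | 12 | 13
  I5 | 14 | 17 | 18 | 19   struct: A0 busy until I4 writes@13 · RAW R0: wait I3 write@16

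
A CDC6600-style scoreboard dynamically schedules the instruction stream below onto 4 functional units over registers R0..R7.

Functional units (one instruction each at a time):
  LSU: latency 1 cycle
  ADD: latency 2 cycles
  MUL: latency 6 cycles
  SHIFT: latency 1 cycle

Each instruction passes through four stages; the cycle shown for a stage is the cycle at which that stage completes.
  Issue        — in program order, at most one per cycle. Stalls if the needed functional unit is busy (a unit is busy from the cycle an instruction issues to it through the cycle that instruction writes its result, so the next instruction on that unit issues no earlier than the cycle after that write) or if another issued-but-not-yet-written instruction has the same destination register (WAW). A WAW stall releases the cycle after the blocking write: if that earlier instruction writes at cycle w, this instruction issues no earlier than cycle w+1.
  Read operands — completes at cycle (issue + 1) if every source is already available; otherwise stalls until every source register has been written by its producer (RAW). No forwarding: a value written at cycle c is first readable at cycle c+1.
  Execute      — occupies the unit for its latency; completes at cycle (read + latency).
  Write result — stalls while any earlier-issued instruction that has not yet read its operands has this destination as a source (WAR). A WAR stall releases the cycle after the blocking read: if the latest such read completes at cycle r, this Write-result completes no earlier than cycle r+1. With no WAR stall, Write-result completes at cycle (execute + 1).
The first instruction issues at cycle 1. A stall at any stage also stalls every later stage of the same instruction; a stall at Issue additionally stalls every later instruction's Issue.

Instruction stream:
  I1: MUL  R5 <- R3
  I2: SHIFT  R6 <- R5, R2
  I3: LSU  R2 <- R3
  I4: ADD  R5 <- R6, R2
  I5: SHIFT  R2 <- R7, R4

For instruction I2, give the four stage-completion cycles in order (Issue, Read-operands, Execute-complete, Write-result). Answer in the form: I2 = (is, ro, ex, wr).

I2 = (2, 10, 11, 12)

[1] I1 issues→MUL
[2] I1 reads | I2 issues→SHIFT
[3] I3 issues→LSU
[4] I3 reads
[5] I3 exec-done
[8] I1 exec-done
[9] I1 writes R5
[10] I2 reads | I4 issues→ADD
[11] I2 exec-done | I3 writes R2
[12] I2 writes R6
[13] I4 reads | I5 issues→SHIFT
[14] I5 reads
[15] I4 exec-done | I5 exec-done
[16] I4 writes R5 | I5 writes R2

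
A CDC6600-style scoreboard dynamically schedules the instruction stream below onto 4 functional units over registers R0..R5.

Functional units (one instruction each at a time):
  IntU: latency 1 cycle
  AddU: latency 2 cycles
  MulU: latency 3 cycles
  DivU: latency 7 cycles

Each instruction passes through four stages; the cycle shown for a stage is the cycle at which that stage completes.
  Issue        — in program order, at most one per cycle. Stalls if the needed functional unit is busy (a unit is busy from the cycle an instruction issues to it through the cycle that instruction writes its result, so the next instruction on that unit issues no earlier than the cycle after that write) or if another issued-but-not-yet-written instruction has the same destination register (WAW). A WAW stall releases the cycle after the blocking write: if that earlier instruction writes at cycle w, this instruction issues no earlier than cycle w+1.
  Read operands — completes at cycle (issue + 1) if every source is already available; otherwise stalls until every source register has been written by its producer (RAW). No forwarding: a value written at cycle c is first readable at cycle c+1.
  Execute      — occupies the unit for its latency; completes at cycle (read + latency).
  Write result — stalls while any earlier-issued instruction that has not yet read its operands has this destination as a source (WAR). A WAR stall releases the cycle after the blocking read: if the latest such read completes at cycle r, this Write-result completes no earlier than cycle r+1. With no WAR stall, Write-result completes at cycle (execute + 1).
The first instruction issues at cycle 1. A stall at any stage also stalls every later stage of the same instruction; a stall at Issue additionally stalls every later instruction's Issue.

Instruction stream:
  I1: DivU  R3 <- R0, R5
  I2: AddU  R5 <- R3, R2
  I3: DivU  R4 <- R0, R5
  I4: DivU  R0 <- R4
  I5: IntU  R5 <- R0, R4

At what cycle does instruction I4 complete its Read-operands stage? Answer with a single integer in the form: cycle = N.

cycle 1: I1 issues→DivU
cycle 2: I1 reads; I2 issues→AddU
cycle 9: I1 exec-done
cycle 10: I1 writes R3
cycle 11: I2 reads; I3 issues→DivU
cycle 13: I2 exec-done
cycle 14: I2 writes R5
cycle 15: I3 reads
cycle 22: I3 exec-done
cycle 23: I3 writes R4
cycle 24: I4 issues→DivU
cycle 25: I4 reads; I5 issues→IntU
cycle 32: I4 exec-done
cycle 33: I4 writes R0
cycle 34: I5 reads
cycle 35: I5 exec-done
cycle 36: I5 writes R5

cycle = 25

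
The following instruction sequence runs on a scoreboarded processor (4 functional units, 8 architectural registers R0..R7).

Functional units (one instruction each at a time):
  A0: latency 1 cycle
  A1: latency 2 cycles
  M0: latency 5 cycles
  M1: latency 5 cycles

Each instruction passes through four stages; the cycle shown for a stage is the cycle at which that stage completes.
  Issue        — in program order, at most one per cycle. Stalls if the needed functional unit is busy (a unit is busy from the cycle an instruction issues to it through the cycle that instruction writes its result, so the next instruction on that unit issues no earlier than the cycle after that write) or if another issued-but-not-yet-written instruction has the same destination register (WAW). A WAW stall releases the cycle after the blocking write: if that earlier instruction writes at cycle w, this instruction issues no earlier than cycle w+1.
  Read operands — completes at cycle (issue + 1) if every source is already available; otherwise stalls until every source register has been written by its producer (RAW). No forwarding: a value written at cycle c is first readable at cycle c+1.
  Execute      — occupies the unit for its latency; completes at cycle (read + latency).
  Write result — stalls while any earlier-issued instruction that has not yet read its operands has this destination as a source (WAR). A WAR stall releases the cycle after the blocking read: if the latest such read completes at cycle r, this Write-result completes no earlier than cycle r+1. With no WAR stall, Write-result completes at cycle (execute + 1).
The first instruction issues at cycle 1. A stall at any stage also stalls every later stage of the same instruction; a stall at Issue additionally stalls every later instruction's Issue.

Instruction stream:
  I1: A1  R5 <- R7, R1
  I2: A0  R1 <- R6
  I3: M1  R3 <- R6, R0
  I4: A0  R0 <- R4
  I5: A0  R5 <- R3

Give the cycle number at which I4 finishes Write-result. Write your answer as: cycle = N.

t=1  I1→A1
t=2  I1 RO · I2→A0
t=3  I2 RO · I3→M1
t=4  I1 EX · I2 EX · I3 RO
t=5  I1 WR R5 · I2 WR R1
t=6  I4→A0
t=7  I4 RO
t=8  I4 EX
t=9  I3 EX · I4 WR R0
t=10  I3 WR R3 · I5→A0
t=11  I5 RO
t=12  I5 EX
t=13  I5 WR R5

cycle = 9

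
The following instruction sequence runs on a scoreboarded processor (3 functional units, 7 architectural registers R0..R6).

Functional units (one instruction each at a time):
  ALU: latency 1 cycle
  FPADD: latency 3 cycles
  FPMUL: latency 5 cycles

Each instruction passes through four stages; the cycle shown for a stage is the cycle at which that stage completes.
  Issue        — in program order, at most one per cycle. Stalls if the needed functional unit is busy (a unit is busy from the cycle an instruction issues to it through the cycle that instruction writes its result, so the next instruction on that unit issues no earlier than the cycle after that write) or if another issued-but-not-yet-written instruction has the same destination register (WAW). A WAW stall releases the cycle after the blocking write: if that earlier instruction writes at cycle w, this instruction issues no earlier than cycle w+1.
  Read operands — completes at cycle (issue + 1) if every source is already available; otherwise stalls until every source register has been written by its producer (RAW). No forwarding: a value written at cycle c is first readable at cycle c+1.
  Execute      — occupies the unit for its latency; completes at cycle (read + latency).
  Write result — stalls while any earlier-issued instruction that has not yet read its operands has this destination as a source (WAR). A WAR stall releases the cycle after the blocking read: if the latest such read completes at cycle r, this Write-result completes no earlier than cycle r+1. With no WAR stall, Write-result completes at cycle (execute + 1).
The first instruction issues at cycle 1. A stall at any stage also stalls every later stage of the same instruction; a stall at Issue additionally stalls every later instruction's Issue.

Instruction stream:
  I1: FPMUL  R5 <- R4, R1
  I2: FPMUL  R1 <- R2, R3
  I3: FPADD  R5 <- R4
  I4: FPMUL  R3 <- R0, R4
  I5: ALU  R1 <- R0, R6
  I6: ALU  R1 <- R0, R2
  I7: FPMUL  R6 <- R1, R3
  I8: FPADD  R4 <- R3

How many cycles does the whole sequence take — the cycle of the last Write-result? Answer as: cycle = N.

c1: I1 dispatched to FPMUL
c2: I1 operands ready
c7: I1 complete
c8: R5←I1
c9: I2 dispatched to FPMUL
c10: I2 operands ready | I3 dispatched to FPADD
c11: I3 operands ready
c14: I3 complete
c15: I2 complete | R5←I3
c16: R1←I2
c17: I4 dispatched to FPMUL
c18: I4 operands ready | I5 dispatched to ALU
c19: I5 operands ready
c20: I5 complete
c21: R1←I5
c22: I6 dispatched to ALU
c23: I4 complete | I6 operands ready
c24: R3←I4 | I6 complete
c25: R1←I6 | I7 dispatched to FPMUL
c26: I7 operands ready | I8 dispatched to FPADD
c27: I8 operands ready
c30: I8 complete
c31: I7 complete | R4←I8
c32: R6←I7

cycle = 32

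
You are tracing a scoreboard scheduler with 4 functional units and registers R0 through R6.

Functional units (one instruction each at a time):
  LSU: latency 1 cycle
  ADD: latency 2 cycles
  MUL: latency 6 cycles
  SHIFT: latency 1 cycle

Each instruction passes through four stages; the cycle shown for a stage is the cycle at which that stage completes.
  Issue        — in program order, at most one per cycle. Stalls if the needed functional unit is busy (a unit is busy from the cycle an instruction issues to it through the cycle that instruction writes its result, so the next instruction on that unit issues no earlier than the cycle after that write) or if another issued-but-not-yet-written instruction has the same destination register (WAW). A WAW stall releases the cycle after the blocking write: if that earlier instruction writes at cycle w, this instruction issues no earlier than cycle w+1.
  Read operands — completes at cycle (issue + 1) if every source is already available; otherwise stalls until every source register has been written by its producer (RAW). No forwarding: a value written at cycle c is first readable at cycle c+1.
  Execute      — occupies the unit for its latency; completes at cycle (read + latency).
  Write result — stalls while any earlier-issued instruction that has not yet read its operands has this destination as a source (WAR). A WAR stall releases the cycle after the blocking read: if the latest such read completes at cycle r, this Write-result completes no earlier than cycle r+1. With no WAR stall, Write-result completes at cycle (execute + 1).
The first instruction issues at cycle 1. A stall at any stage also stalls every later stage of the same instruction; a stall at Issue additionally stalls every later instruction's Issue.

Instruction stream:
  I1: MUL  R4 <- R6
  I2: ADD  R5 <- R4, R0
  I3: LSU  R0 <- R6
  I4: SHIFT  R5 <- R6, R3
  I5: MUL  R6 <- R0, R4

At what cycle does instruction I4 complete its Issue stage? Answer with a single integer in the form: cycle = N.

cycle = 14

t=1  issue I1 (MUL)
t=2  I1 read-ops | issue I2 (ADD)
t=3  issue I3 (LSU)
t=4  I3 read-ops
t=5  I3 finished on LSU
t=8  I1 finished on MUL
t=9  I1→R4
t=10  I2 read-ops
t=11  I3→R0
t=12  I2 finished on ADD
t=13  I2→R5
t=14  issue I4 (SHIFT)
t=15  I4 read-ops | issue I5 (MUL)
t=16  I4 finished on SHIFT | I5 read-ops
t=17  I4→R5
t=22  I5 finished on MUL
t=23  I5→R6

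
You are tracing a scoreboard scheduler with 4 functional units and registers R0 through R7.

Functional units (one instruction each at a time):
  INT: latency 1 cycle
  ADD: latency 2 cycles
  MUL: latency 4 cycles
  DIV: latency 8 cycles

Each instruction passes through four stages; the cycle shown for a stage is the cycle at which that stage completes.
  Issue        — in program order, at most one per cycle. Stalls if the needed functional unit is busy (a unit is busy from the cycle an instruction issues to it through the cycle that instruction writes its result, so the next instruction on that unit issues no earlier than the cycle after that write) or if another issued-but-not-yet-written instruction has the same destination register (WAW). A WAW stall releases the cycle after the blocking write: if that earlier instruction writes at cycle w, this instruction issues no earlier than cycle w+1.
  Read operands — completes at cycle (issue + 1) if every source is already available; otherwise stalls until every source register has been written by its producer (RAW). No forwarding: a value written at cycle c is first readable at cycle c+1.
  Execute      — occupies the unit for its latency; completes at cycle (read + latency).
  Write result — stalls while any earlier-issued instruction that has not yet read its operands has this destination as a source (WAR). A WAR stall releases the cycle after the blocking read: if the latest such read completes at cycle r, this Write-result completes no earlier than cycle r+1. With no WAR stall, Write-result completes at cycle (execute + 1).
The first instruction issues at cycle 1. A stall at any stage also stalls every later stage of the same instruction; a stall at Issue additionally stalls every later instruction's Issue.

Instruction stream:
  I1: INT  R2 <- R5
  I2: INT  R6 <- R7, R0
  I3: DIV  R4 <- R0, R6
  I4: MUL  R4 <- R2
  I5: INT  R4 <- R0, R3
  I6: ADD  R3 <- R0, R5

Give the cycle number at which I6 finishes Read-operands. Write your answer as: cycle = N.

cycle 1: I1 issues→INT
cycle 2: I1 reads
cycle 3: I1 exec-done
cycle 4: I1 writes R2
cycle 5: I2 issues→INT
cycle 6: I2 reads, I3 issues→DIV
cycle 7: I2 exec-done
cycle 8: I2 writes R6
cycle 9: I3 reads
cycle 17: I3 exec-done
cycle 18: I3 writes R4
cycle 19: I4 issues→MUL
cycle 20: I4 reads
cycle 24: I4 exec-done
cycle 25: I4 writes R4
cycle 26: I5 issues→INT
cycle 27: I5 reads, I6 issues→ADD
cycle 28: I5 exec-done, I6 reads
cycle 29: I5 writes R4
cycle 30: I6 exec-done
cycle 31: I6 writes R3

cycle = 28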